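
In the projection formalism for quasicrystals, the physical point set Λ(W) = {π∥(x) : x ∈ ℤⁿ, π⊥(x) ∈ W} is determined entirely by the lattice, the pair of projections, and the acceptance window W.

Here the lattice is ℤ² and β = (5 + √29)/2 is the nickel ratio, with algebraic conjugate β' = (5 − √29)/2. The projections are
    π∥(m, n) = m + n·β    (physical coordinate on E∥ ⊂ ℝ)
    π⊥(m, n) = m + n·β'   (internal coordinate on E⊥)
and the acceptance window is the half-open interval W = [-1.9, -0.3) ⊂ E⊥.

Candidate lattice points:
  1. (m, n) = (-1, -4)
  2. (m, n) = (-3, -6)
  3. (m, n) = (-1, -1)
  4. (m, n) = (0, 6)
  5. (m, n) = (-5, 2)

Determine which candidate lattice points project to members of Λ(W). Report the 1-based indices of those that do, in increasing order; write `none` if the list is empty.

2, 3, 4

Compute β' = (5−√29)/2 = -0.192582, so π⊥(m,n) = m -0.192582·n.
#1 (-1,-4): internal coord -1 + (-4)·β' = -0.229670; -0.229670 ∉ [-1.9, -0.3) → out
#2 (-3,-6): internal coord -3 + (-6)·β' = -1.844506; -1.844506 ∈ [-1.9, -0.3) → IN Λ
#3 (-1,-1): internal coord -1 + (-1)·β' = -0.807418; -0.807418 ∈ [-1.9, -0.3) → IN Λ
#4 (0,6): internal coord 0 + (6)·β' = -1.155494; -1.155494 ∈ [-1.9, -0.3) → IN Λ
#5 (-5,2): internal coord -5 + (2)·β' = -5.385165; -5.385165 ∉ [-1.9, -0.3) → out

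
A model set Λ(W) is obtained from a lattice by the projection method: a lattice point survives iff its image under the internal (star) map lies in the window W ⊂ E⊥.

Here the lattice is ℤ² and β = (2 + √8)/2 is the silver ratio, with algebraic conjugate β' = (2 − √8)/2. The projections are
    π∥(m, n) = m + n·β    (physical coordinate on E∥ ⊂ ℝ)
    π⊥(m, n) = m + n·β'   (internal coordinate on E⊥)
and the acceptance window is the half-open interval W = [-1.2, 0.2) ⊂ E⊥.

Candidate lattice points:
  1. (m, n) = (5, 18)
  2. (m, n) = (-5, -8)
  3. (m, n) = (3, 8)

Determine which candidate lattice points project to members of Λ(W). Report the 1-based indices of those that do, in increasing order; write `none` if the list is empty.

Numerically β ≈ 2.4142 and β' = −1/β ≈ -0.4142.
[1] lift (5,18): star map gives -2.4558; window check -1.2 ≤ -2.4558 < 0.2 is false → out
[2] lift (-5,-8): star map gives -1.6863; window check -1.2 ≤ -1.6863 < 0.2 is false → out
[3] lift (3,8): star map gives -0.3137; window check -1.2 ≤ -0.3137 < 0.2 is true → IN Λ

3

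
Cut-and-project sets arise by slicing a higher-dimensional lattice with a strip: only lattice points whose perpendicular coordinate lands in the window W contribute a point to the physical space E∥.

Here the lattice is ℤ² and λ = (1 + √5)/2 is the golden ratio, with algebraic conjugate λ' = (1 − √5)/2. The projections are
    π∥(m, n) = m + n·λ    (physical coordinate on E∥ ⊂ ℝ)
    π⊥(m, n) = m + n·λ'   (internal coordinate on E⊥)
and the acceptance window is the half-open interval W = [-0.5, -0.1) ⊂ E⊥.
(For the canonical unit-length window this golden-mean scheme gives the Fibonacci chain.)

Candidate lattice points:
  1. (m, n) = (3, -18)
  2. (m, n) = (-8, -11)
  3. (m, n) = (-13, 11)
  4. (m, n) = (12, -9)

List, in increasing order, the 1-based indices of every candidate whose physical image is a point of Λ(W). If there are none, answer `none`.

none

Compute λ' = (1−√5)/2 = -0.618034, so π⊥(m,n) = m -0.618034·n.
#1 (3,-18): internal coord 3 + (-18)·λ' = +14.124612; +14.124612 ∉ [-0.5, -0.1) → out
#2 (-8,-11): internal coord -8 + (-11)·λ' = -1.201626; -1.201626 ∉ [-0.5, -0.1) → out
#3 (-13,11): internal coord -13 + (11)·λ' = -19.798374; -19.798374 ∉ [-0.5, -0.1) → out
#4 (12,-9): internal coord 12 + (-9)·λ' = +17.562306; +17.562306 ∉ [-0.5, -0.1) → out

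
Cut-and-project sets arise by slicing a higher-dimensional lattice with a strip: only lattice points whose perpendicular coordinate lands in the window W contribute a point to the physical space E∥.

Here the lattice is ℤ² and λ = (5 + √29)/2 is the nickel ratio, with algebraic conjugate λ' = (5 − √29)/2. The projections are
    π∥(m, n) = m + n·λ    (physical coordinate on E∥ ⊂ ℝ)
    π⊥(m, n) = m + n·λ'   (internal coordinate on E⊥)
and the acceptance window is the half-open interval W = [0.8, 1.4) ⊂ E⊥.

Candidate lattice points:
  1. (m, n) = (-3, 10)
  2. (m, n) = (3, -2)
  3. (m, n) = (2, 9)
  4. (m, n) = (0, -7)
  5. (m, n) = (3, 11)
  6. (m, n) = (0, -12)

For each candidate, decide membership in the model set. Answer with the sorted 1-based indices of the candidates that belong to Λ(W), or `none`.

4, 5

λ' = (5−√29)/2 ≈ -0.192582.
[1] lift (-3,10): star map gives -4.925824; window check 0.8 ≤ -4.925824 < 1.4 is false → out
[2] lift (3,-2): star map gives 3.385165; window check 0.8 ≤ 3.385165 < 1.4 is false → out
[3] lift (2,9): star map gives 0.266758; window check 0.8 ≤ 0.266758 < 1.4 is false → out
[4] lift (0,-7): star map gives 1.348077; window check 0.8 ≤ 1.348077 < 1.4 is true → IN Λ
[5] lift (3,11): star map gives 0.881594; window check 0.8 ≤ 0.881594 < 1.4 is true → IN Λ
[6] lift (0,-12): star map gives 2.310989; window check 0.8 ≤ 2.310989 < 1.4 is false → out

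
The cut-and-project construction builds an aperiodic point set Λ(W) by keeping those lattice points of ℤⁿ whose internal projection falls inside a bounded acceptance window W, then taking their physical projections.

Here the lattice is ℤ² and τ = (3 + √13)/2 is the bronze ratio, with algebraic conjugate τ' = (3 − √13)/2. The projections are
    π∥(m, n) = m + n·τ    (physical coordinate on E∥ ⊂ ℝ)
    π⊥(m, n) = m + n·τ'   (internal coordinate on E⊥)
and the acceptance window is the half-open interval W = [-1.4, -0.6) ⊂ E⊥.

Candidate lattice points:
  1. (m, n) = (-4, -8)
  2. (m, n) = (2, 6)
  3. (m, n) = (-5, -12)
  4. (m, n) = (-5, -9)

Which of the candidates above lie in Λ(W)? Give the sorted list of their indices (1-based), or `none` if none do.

3

τ' = (3−√13)/2 ≈ -0.302776.
[1] lift (-4,-8): star map gives -1.577795; window check -1.4 ≤ -1.577795 < -0.6 is false → out
[2] lift (2,6): star map gives 0.183346; window check -1.4 ≤ 0.183346 < -0.6 is false → out
[3] lift (-5,-12): star map gives -1.366692; window check -1.4 ≤ -1.366692 < -0.6 is true → IN Λ
[4] lift (-5,-9): star map gives -2.275019; window check -1.4 ≤ -2.275019 < -0.6 is false → out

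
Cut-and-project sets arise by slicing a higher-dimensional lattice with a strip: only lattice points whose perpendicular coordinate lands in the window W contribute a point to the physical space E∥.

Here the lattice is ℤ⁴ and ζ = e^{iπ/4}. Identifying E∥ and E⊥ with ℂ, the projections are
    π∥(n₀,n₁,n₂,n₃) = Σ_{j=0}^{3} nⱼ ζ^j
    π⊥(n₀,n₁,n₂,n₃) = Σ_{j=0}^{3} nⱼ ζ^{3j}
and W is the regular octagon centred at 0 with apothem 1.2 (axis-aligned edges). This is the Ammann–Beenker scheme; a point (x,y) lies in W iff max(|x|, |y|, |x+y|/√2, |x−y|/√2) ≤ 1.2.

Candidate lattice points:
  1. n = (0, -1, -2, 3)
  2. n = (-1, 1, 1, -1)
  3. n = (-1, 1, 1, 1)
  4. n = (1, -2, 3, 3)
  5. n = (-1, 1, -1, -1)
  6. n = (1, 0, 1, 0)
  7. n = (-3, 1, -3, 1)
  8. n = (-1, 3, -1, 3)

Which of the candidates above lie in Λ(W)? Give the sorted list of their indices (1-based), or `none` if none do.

3

Internal map: ζ^{3j} for j=0..3 gives (1,0), (−√2/2,√2/2), (0,−1), (√2/2,√2/2).
candidate 1: n = (0, -1, -2, 3) → π⊥ ≈ (+2.828427, +3.414214); max(|x|,|y|,|x±y|/√2) = 4.414214 > 1.2 ⇒ ∉ W
candidate 2: n = (-1, 1, 1, -1) → π⊥ ≈ (-2.414214, -1.000000); max(|x|,|y|,|x±y|/√2) = 2.414214 > 1.2 ⇒ ∉ W
candidate 3: n = (-1, 1, 1, 1) → π⊥ ≈ (-1.000000, +0.414214); max(|x|,|y|,|x±y|/√2) = 1.000000 ≤ 1.2 ⇒ ∈ W
candidate 4: n = (1, -2, 3, 3) → π⊥ ≈ (+4.535534, -2.292893); max(|x|,|y|,|x±y|/√2) = 4.828427 > 1.2 ⇒ ∉ W
candidate 5: n = (-1, 1, -1, -1) → π⊥ ≈ (-2.414214, +1.000000); max(|x|,|y|,|x±y|/√2) = 2.414214 > 1.2 ⇒ ∉ W
candidate 6: n = (1, 0, 1, 0) → π⊥ ≈ (+1.000000, -1.000000); max(|x|,|y|,|x±y|/√2) = 1.414214 > 1.2 ⇒ ∉ W
candidate 7: n = (-3, 1, -3, 1) → π⊥ ≈ (-3.000000, +4.414214); max(|x|,|y|,|x±y|/√2) = 5.242641 > 1.2 ⇒ ∉ W
candidate 8: n = (-1, 3, -1, 3) → π⊥ ≈ (-1.000000, +5.242641); max(|x|,|y|,|x±y|/√2) = 5.242641 > 1.2 ⇒ ∉ W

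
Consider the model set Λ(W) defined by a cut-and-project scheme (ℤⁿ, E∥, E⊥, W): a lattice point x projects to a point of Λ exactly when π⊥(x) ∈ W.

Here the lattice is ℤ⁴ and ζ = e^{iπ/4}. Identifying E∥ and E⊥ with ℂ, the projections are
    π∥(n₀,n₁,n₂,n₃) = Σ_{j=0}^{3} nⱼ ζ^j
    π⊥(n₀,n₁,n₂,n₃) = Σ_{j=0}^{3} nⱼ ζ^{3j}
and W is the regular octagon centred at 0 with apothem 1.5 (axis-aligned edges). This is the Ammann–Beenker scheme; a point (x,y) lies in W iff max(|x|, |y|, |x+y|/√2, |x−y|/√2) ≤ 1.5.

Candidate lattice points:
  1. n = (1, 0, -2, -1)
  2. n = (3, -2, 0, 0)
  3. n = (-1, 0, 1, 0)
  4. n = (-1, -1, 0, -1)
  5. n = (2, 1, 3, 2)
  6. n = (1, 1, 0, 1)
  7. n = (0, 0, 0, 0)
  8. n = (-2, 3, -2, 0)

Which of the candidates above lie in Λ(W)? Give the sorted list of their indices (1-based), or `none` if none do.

With ζ = e^{iπ/4} the internal vectors are ζ^0,ζ^3,ζ^6,ζ^9.
#1 (1, 0, -2, -1): internal (0.292893, 1.292893); octagon support 1.292893 vs apothem 1.5 → ∈ W
#2 (3, -2, 0, 0): internal (4.414214, -1.414214); octagon support 4.414214 vs apothem 1.5 → ∉ W
#3 (-1, 0, 1, 0): internal (-1.000000, -1.000000); octagon support 1.414214 vs apothem 1.5 → ∈ W
#4 (-1, -1, 0, -1): internal (-1.000000, -1.414214); octagon support 1.707107 vs apothem 1.5 → ∉ W
#5 (2, 1, 3, 2): internal (2.707107, -0.878680); octagon support 2.707107 vs apothem 1.5 → ∉ W
#6 (1, 1, 0, 1): internal (1.000000, 1.414214); octagon support 1.707107 vs apothem 1.5 → ∉ W
#7 (0, 0, 0, 0): internal (0.000000, 0.000000); octagon support 0.000000 vs apothem 1.5 → ∈ W
#8 (-2, 3, -2, 0): internal (-4.121320, 4.121320); octagon support 5.828427 vs apothem 1.5 → ∉ W

1, 3, 7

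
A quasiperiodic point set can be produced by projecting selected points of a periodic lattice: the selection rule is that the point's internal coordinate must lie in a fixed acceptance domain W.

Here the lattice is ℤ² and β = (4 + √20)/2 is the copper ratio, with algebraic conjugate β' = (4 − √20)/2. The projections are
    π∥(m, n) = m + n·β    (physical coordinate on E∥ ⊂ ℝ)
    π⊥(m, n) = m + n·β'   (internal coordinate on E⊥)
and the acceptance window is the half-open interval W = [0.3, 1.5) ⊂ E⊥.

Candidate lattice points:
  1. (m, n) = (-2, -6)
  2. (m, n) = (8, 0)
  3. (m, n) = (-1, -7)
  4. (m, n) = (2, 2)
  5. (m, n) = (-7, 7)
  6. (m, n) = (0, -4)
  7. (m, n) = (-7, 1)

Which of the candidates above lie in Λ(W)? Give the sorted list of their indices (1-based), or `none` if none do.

3, 6

β' = (4−√20)/2 ≈ -0.23607.
[1] lift (-2,-6): star map gives -0.58359; window check 0.3 ≤ -0.58359 < 1.5 is false → out
[2] lift (8,0): star map gives 8.00000; window check 0.3 ≤ 8.00000 < 1.5 is false → out
[3] lift (-1,-7): star map gives 0.65248; window check 0.3 ≤ 0.65248 < 1.5 is true → IN Λ
[4] lift (2,2): star map gives 1.52786; window check 0.3 ≤ 1.52786 < 1.5 is false → out
[5] lift (-7,7): star map gives -8.65248; window check 0.3 ≤ -8.65248 < 1.5 is false → out
[6] lift (0,-4): star map gives 0.94427; window check 0.3 ≤ 0.94427 < 1.5 is true → IN Λ
[7] lift (-7,1): star map gives -7.23607; window check 0.3 ≤ -7.23607 < 1.5 is false → out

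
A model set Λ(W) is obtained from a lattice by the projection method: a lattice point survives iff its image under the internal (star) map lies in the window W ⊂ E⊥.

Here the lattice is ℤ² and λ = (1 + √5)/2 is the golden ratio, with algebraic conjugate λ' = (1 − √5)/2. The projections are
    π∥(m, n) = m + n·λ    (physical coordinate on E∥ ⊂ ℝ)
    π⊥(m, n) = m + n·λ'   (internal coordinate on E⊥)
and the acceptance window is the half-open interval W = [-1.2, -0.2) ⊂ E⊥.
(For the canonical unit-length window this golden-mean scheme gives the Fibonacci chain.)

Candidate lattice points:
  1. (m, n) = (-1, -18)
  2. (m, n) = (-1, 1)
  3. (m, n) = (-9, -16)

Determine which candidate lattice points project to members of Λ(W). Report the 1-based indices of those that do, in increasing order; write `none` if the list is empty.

λ' = (1−√5)/2 ≈ -0.61803.
candidate 1: (m,n)=(-1,-18) → π∥ = -1-18·λ ≈ -30.12461, π⊥ = -1-18·λ' ≈ 10.12461 ∉ [-1.2, -0.2) ⇒ out
candidate 2: (m,n)=(-1,1) → π∥ = -1+1·λ ≈ 0.61803, π⊥ = -1+1·λ' ≈ -1.61803 ∉ [-1.2, -0.2) ⇒ out
candidate 3: (m,n)=(-9,-16) → π∥ = -9-16·λ ≈ -34.88854, π⊥ = -9-16·λ' ≈ 0.88854 ∉ [-1.2, -0.2) ⇒ out

none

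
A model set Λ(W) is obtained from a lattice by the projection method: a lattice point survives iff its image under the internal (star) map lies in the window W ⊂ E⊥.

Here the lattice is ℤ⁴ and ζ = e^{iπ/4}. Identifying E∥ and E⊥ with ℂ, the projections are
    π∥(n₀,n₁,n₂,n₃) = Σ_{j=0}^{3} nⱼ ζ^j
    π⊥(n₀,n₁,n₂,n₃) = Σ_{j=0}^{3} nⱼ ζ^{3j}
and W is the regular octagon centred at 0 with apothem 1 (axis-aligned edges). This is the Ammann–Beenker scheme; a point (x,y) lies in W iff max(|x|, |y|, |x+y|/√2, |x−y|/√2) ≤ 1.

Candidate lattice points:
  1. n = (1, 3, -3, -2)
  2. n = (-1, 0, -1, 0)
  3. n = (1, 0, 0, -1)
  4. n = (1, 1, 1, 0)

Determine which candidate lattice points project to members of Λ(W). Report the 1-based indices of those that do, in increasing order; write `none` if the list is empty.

3, 4

π⊥(n) = n₀ + n₁ζ³ + n₂ζ⁶ + n₃ζ⁹ where ζ = e^{iπ/4}.
#1 (1, 3, -3, -2): internal (-2.535534, 3.707107); octagon support 4.414214 vs apothem 1 → ∉ W
#2 (-1, 0, -1, 0): internal (-1.000000, 1.000000); octagon support 1.414214 vs apothem 1 → ∉ W
#3 (1, 0, 0, -1): internal (0.292893, -0.707107); octagon support 0.707107 vs apothem 1 → ∈ W
#4 (1, 1, 1, 0): internal (0.292893, -0.292893); octagon support 0.414214 vs apothem 1 → ∈ W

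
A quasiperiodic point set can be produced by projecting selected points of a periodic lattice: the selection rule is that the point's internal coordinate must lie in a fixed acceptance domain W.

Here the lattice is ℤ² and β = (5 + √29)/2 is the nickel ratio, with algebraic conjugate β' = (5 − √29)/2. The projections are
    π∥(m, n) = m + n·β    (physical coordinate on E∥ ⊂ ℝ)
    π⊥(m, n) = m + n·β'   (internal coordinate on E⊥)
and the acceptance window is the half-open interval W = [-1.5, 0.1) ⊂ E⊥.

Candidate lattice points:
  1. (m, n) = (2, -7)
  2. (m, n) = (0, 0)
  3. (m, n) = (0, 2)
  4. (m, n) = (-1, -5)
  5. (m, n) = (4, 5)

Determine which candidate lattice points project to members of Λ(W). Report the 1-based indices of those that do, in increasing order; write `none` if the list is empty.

2, 3, 4

Compute β' = (5−√29)/2 = -0.19258, so π⊥(m,n) = m -0.19258·n.
#1 (2,-7): internal coord 2 + (-7)·β' = +3.34808; +3.34808 ∉ [-1.5, 0.1) → out
#2 (0,0): internal coord 0 + (0)·β' = +0.00000; +0.00000 ∈ [-1.5, 0.1) → IN Λ
#3 (0,2): internal coord 0 + (2)·β' = -0.38516; -0.38516 ∈ [-1.5, 0.1) → IN Λ
#4 (-1,-5): internal coord -1 + (-5)·β' = -0.03709; -0.03709 ∈ [-1.5, 0.1) → IN Λ
#5 (4,5): internal coord 4 + (5)·β' = +3.03709; +3.03709 ∉ [-1.5, 0.1) → out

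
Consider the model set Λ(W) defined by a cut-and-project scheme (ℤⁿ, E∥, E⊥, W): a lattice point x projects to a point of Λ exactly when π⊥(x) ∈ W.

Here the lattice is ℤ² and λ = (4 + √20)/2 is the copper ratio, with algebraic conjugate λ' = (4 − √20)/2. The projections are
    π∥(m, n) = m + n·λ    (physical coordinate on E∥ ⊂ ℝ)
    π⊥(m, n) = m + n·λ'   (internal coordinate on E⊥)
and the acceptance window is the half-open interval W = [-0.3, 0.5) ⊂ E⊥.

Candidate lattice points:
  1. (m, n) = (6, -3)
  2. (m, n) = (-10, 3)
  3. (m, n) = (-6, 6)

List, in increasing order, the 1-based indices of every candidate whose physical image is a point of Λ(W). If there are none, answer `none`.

Numerically λ ≈ 4.23607 and λ' = −1/λ ≈ -0.23607.
candidate 1: (m,n)=(6,-3) → π∥ = 6-3·λ ≈ -6.70820, π⊥ = 6-3·λ' ≈ 6.70820 ∉ [-0.3, 0.5) ⇒ out
candidate 2: (m,n)=(-10,3) → π∥ = -10+3·λ ≈ 2.70820, π⊥ = -10+3·λ' ≈ -10.70820 ∉ [-0.3, 0.5) ⇒ out
candidate 3: (m,n)=(-6,6) → π∥ = -6+6·λ ≈ 19.41641, π⊥ = -6+6·λ' ≈ -7.41641 ∉ [-0.3, 0.5) ⇒ out

none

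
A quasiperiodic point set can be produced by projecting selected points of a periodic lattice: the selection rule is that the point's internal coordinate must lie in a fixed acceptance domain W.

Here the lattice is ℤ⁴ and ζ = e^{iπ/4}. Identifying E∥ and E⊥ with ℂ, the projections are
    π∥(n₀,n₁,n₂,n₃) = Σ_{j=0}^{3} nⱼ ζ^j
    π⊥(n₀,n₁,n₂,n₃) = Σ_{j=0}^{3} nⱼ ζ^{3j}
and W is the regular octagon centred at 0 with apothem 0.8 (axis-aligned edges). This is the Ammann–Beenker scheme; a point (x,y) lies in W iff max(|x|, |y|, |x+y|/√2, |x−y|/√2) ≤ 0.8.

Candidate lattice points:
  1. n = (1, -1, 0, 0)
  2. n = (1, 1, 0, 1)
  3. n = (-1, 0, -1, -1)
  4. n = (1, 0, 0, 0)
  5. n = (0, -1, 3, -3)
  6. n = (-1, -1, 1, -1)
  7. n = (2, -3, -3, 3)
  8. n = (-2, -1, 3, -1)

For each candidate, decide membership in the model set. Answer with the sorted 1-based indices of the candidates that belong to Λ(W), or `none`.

none

π⊥(n) = n₀ + n₁ζ³ + n₂ζ⁶ + n₃ζ⁹ where ζ = e^{iπ/4}.
candidate 1: n = (1, -1, 0, 0) → π⊥ ≈ (+1.70711, -0.70711); max(|x|,|y|,|x±y|/√2) = 1.70711 > 0.8 ⇒ ∉ W
candidate 2: n = (1, 1, 0, 1) → π⊥ ≈ (+1.00000, +1.41421); max(|x|,|y|,|x±y|/√2) = 1.70711 > 0.8 ⇒ ∉ W
candidate 3: n = (-1, 0, -1, -1) → π⊥ ≈ (-1.70711, +0.29289); max(|x|,|y|,|x±y|/√2) = 1.70711 > 0.8 ⇒ ∉ W
candidate 4: n = (1, 0, 0, 0) → π⊥ ≈ (+1.00000, +0.00000); max(|x|,|y|,|x±y|/√2) = 1.00000 > 0.8 ⇒ ∉ W
candidate 5: n = (0, -1, 3, -3) → π⊥ ≈ (-1.41421, -5.82843); max(|x|,|y|,|x±y|/√2) = 5.82843 > 0.8 ⇒ ∉ W
candidate 6: n = (-1, -1, 1, -1) → π⊥ ≈ (-1.00000, -2.41421); max(|x|,|y|,|x±y|/√2) = 2.41421 > 0.8 ⇒ ∉ W
candidate 7: n = (2, -3, -3, 3) → π⊥ ≈ (+6.24264, +3.00000); max(|x|,|y|,|x±y|/√2) = 6.53553 > 0.8 ⇒ ∉ W
candidate 8: n = (-2, -1, 3, -1) → π⊥ ≈ (-2.00000, -4.41421); max(|x|,|y|,|x±y|/√2) = 4.53553 > 0.8 ⇒ ∉ W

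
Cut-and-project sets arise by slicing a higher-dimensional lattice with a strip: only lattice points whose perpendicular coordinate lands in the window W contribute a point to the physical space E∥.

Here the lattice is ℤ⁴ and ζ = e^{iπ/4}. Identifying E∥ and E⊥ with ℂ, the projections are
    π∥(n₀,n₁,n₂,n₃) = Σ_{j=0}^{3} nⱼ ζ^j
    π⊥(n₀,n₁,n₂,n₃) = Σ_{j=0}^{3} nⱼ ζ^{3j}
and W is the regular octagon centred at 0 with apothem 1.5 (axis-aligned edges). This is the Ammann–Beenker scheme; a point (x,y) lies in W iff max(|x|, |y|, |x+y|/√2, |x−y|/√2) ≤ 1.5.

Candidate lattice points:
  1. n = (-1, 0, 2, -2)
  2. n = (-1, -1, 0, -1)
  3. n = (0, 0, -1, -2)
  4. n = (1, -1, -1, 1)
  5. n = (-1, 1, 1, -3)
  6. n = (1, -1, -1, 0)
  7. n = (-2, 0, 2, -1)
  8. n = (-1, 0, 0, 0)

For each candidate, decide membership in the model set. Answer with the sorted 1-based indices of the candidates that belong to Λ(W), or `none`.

3, 8

Internal map: ζ^{3j} for j=0..3 gives (1,0), (−√2/2,√2/2), (0,−1), (√2/2,√2/2).
candidate 1: n = (-1, 0, 2, -2) → π⊥ ≈ (-2.4142, -3.4142); max(|x|,|y|,|x±y|/√2) = 4.1213 > 1.5 ⇒ ∉ W
candidate 2: n = (-1, -1, 0, -1) → π⊥ ≈ (-1.0000, -1.4142); max(|x|,|y|,|x±y|/√2) = 1.7071 > 1.5 ⇒ ∉ W
candidate 3: n = (0, 0, -1, -2) → π⊥ ≈ (-1.4142, -0.4142); max(|x|,|y|,|x±y|/√2) = 1.4142 ≤ 1.5 ⇒ ∈ W
candidate 4: n = (1, -1, -1, 1) → π⊥ ≈ (+2.4142, +1.0000); max(|x|,|y|,|x±y|/√2) = 2.4142 > 1.5 ⇒ ∉ W
candidate 5: n = (-1, 1, 1, -3) → π⊥ ≈ (-3.8284, -2.4142); max(|x|,|y|,|x±y|/√2) = 4.4142 > 1.5 ⇒ ∉ W
candidate 6: n = (1, -1, -1, 0) → π⊥ ≈ (+1.7071, +0.2929); max(|x|,|y|,|x±y|/√2) = 1.7071 > 1.5 ⇒ ∉ W
candidate 7: n = (-2, 0, 2, -1) → π⊥ ≈ (-2.7071, -2.7071); max(|x|,|y|,|x±y|/√2) = 3.8284 > 1.5 ⇒ ∉ W
candidate 8: n = (-1, 0, 0, 0) → π⊥ ≈ (-1.0000, +0.0000); max(|x|,|y|,|x±y|/√2) = 1.0000 ≤ 1.5 ⇒ ∈ W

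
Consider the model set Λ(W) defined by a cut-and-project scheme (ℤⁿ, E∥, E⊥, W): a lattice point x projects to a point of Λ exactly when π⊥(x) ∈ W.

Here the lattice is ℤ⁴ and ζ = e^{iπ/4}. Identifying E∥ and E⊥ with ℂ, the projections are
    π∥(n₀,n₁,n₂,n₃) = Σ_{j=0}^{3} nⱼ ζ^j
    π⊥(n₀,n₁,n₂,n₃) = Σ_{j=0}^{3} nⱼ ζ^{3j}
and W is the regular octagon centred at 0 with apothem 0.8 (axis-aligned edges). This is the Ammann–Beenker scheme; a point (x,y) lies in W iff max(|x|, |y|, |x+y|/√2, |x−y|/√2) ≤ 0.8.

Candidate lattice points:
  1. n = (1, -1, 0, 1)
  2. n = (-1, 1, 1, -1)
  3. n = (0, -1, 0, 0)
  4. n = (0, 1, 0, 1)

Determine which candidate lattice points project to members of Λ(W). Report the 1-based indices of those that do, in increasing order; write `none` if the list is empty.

none

With ζ = e^{iπ/4} the internal vectors are ζ^0,ζ^3,ζ^6,ζ^9.
#1 (1, -1, 0, 1): internal (2.414214, 0.000000); octagon support 2.414214 vs apothem 0.8 → ∉ W
#2 (-1, 1, 1, -1): internal (-2.414214, -1.000000); octagon support 2.414214 vs apothem 0.8 → ∉ W
#3 (0, -1, 0, 0): internal (0.707107, -0.707107); octagon support 1.000000 vs apothem 0.8 → ∉ W
#4 (0, 1, 0, 1): internal (0.000000, 1.414214); octagon support 1.414214 vs apothem 0.8 → ∉ W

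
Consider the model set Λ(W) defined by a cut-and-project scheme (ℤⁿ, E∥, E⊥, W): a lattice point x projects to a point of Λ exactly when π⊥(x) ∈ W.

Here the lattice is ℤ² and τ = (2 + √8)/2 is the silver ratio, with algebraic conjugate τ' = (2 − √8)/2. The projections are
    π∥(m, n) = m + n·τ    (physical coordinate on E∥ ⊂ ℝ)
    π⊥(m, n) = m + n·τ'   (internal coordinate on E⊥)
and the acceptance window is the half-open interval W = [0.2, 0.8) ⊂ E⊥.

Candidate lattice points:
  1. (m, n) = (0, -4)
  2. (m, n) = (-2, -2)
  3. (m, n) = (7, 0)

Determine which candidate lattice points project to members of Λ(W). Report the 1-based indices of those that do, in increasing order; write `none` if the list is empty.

none

τ' = (2−√8)/2 ≈ -0.414214.
#1 (0,-4): internal coord 0 + (-4)·τ' = +1.656854; +1.656854 ∉ [0.2, 0.8) → out
#2 (-2,-2): internal coord -2 + (-2)·τ' = -1.171573; -1.171573 ∉ [0.2, 0.8) → out
#3 (7,0): internal coord 7 + (0)·τ' = +7.000000; +7.000000 ∉ [0.2, 0.8) → out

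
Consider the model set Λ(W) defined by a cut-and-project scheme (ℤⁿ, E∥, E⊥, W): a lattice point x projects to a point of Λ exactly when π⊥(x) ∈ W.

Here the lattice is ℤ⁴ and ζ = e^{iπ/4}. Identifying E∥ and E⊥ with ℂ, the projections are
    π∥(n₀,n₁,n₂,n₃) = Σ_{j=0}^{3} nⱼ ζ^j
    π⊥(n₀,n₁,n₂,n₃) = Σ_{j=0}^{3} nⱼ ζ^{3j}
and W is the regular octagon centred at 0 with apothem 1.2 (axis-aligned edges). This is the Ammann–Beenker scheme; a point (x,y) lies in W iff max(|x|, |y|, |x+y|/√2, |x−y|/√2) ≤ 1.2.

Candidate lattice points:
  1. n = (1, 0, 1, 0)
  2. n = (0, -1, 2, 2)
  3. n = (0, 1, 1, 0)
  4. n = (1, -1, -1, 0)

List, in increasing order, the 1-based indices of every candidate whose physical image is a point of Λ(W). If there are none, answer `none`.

Internal map: ζ^{3j} for j=0..3 gives (1,0), (−√2/2,√2/2), (0,−1), (√2/2,√2/2).
candidate 1: n = (1, 0, 1, 0) → π⊥ ≈ (+1.0000, -1.0000); max(|x|,|y|,|x±y|/√2) = 1.4142 > 1.2 ⇒ ∉ W
candidate 2: n = (0, -1, 2, 2) → π⊥ ≈ (+2.1213, -1.2929); max(|x|,|y|,|x±y|/√2) = 2.4142 > 1.2 ⇒ ∉ W
candidate 3: n = (0, 1, 1, 0) → π⊥ ≈ (-0.7071, -0.2929); max(|x|,|y|,|x±y|/√2) = 0.7071 ≤ 1.2 ⇒ ∈ W
candidate 4: n = (1, -1, -1, 0) → π⊥ ≈ (+1.7071, +0.2929); max(|x|,|y|,|x±y|/√2) = 1.7071 > 1.2 ⇒ ∉ W

3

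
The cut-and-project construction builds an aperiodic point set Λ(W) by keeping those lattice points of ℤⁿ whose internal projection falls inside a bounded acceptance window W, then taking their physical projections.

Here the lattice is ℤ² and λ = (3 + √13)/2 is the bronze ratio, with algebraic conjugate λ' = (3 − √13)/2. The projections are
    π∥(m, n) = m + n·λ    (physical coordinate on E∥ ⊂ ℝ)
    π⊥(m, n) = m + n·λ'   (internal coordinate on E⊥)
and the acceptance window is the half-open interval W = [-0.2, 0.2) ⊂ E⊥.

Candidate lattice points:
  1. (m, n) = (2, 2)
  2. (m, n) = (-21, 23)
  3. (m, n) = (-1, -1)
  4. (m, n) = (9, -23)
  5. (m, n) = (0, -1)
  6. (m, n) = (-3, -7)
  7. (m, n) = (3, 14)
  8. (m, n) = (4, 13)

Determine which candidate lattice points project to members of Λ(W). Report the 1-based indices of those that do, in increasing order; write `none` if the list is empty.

8

Compute λ' = (3−√13)/2 = -0.302776, so π⊥(m,n) = m -0.302776·n.
[1] lift (2,2): star map gives 1.394449; window check -0.2 ≤ 1.394449 < 0.2 is false → out
[2] lift (-21,23): star map gives -27.963840; window check -0.2 ≤ -27.963840 < 0.2 is false → out
[3] lift (-1,-1): star map gives -0.697224; window check -0.2 ≤ -0.697224 < 0.2 is false → out
[4] lift (9,-23): star map gives 15.963840; window check -0.2 ≤ 15.963840 < 0.2 is false → out
[5] lift (0,-1): star map gives 0.302776; window check -0.2 ≤ 0.302776 < 0.2 is false → out
[6] lift (-3,-7): star map gives -0.880571; window check -0.2 ≤ -0.880571 < 0.2 is false → out
[7] lift (3,14): star map gives -1.238859; window check -0.2 ≤ -1.238859 < 0.2 is false → out
[8] lift (4,13): star map gives 0.063917; window check -0.2 ≤ 0.063917 < 0.2 is true → IN Λ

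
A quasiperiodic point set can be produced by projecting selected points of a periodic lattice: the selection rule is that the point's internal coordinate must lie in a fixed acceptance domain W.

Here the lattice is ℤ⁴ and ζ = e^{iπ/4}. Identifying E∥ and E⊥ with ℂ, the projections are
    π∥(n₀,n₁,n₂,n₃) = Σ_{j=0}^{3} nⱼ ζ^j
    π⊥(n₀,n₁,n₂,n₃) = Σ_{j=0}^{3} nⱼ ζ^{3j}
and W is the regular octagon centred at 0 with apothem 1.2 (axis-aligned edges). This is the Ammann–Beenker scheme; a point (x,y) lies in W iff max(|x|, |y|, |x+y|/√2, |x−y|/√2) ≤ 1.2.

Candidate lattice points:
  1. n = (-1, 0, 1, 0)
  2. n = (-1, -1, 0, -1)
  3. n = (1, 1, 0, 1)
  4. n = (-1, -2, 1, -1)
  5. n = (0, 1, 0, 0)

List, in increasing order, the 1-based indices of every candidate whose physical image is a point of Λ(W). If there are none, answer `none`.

5

Internal map: ζ^{3j} for j=0..3 gives (1,0), (−√2/2,√2/2), (0,−1), (√2/2,√2/2).
#1 (-1, 0, 1, 0): internal (-1.000000, -1.000000); octagon support 1.414214 vs apothem 1.2 → ∉ W
#2 (-1, -1, 0, -1): internal (-1.000000, -1.414214); octagon support 1.707107 vs apothem 1.2 → ∉ W
#3 (1, 1, 0, 1): internal (1.000000, 1.414214); octagon support 1.707107 vs apothem 1.2 → ∉ W
#4 (-1, -2, 1, -1): internal (-0.292893, -3.121320); octagon support 3.121320 vs apothem 1.2 → ∉ W
#5 (0, 1, 0, 0): internal (-0.707107, 0.707107); octagon support 1.000000 vs apothem 1.2 → ∈ W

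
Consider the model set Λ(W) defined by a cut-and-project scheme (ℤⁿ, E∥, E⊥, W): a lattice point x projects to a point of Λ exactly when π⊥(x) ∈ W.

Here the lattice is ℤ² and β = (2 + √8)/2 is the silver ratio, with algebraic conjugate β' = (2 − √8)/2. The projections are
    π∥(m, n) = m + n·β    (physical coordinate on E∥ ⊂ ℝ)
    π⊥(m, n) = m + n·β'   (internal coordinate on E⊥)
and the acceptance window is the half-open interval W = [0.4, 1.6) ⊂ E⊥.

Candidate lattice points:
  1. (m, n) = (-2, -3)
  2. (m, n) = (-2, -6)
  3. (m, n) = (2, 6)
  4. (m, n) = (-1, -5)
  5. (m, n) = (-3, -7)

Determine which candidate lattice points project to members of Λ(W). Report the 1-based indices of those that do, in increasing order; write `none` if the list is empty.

2, 4

β' = (2−√8)/2 ≈ -0.41421.
#1 (-2,-3): internal coord -2 + (-3)·β' = -0.75736; -0.75736 ∉ [0.4, 1.6) → out
#2 (-2,-6): internal coord -2 + (-6)·β' = +0.48528; +0.48528 ∈ [0.4, 1.6) → IN Λ
#3 (2,6): internal coord 2 + (6)·β' = -0.48528; -0.48528 ∉ [0.4, 1.6) → out
#4 (-1,-5): internal coord -1 + (-5)·β' = +1.07107; +1.07107 ∈ [0.4, 1.6) → IN Λ
#5 (-3,-7): internal coord -3 + (-7)·β' = -0.10051; -0.10051 ∉ [0.4, 1.6) → out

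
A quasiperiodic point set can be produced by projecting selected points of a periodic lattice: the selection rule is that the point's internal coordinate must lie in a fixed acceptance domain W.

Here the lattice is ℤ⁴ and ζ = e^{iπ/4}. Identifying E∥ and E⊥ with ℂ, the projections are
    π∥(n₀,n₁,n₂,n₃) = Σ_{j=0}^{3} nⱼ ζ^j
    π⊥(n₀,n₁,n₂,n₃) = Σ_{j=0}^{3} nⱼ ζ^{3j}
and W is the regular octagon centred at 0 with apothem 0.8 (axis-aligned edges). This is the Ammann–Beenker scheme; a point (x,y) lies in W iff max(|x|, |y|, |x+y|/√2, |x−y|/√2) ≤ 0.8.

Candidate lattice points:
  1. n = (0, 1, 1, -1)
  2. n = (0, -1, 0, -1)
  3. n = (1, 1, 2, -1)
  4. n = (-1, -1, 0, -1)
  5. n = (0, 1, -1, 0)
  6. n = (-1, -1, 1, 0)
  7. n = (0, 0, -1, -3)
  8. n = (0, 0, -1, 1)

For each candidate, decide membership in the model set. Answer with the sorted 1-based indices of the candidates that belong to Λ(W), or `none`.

π⊥(n) = n₀ + n₁ζ³ + n₂ζ⁶ + n₃ζ⁹ where ζ = e^{iπ/4}.
candidate 1: n = (0, 1, 1, -1) → π⊥ ≈ (-1.41421, -1.00000); max(|x|,|y|,|x±y|/√2) = 1.70711 > 0.8 ⇒ ∉ W
candidate 2: n = (0, -1, 0, -1) → π⊥ ≈ (+0.00000, -1.41421); max(|x|,|y|,|x±y|/√2) = 1.41421 > 0.8 ⇒ ∉ W
candidate 3: n = (1, 1, 2, -1) → π⊥ ≈ (-0.41421, -2.00000); max(|x|,|y|,|x±y|/√2) = 2.00000 > 0.8 ⇒ ∉ W
candidate 4: n = (-1, -1, 0, -1) → π⊥ ≈ (-1.00000, -1.41421); max(|x|,|y|,|x±y|/√2) = 1.70711 > 0.8 ⇒ ∉ W
candidate 5: n = (0, 1, -1, 0) → π⊥ ≈ (-0.70711, +1.70711); max(|x|,|y|,|x±y|/√2) = 1.70711 > 0.8 ⇒ ∉ W
candidate 6: n = (-1, -1, 1, 0) → π⊥ ≈ (-0.29289, -1.70711); max(|x|,|y|,|x±y|/√2) = 1.70711 > 0.8 ⇒ ∉ W
candidate 7: n = (0, 0, -1, -3) → π⊥ ≈ (-2.12132, -1.12132); max(|x|,|y|,|x±y|/√2) = 2.29289 > 0.8 ⇒ ∉ W
candidate 8: n = (0, 0, -1, 1) → π⊥ ≈ (+0.70711, +1.70711); max(|x|,|y|,|x±y|/√2) = 1.70711 > 0.8 ⇒ ∉ W

none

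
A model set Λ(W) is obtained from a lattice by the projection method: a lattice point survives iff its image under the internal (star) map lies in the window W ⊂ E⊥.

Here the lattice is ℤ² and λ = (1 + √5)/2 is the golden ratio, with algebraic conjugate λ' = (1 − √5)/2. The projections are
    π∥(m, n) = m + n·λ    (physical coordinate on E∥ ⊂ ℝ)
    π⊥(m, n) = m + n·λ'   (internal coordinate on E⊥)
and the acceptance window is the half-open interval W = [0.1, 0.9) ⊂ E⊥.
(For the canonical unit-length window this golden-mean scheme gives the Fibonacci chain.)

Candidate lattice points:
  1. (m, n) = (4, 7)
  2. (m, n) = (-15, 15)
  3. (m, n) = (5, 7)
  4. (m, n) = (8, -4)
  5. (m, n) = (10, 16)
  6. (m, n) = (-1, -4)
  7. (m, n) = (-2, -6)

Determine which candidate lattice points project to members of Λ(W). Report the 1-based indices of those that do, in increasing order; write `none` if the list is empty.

3, 5

Compute λ' = (1−√5)/2 = -0.61803, so π⊥(m,n) = m -0.61803·n.
candidate 1: (m,n)=(4,7) → π∥ = 4+7·λ ≈ 15.32624, π⊥ = 4+7·λ' ≈ -0.32624 ∉ [0.1, 0.9) ⇒ out
candidate 2: (m,n)=(-15,15) → π∥ = -15+15·λ ≈ 9.27051, π⊥ = -15+15·λ' ≈ -24.27051 ∉ [0.1, 0.9) ⇒ out
candidate 3: (m,n)=(5,7) → π∥ = 5+7·λ ≈ 16.32624, π⊥ = 5+7·λ' ≈ 0.67376 ∈ [0.1, 0.9) ⇒ IN Λ
candidate 4: (m,n)=(8,-4) → π∥ = 8-4·λ ≈ 1.52786, π⊥ = 8-4·λ' ≈ 10.47214 ∉ [0.1, 0.9) ⇒ out
candidate 5: (m,n)=(10,16) → π∥ = 10+16·λ ≈ 35.88854, π⊥ = 10+16·λ' ≈ 0.11146 ∈ [0.1, 0.9) ⇒ IN Λ
candidate 6: (m,n)=(-1,-4) → π∥ = -1-4·λ ≈ -7.47214, π⊥ = -1-4·λ' ≈ 1.47214 ∉ [0.1, 0.9) ⇒ out
candidate 7: (m,n)=(-2,-6) → π∥ = -2-6·λ ≈ -11.70820, π⊥ = -2-6·λ' ≈ 1.70820 ∉ [0.1, 0.9) ⇒ out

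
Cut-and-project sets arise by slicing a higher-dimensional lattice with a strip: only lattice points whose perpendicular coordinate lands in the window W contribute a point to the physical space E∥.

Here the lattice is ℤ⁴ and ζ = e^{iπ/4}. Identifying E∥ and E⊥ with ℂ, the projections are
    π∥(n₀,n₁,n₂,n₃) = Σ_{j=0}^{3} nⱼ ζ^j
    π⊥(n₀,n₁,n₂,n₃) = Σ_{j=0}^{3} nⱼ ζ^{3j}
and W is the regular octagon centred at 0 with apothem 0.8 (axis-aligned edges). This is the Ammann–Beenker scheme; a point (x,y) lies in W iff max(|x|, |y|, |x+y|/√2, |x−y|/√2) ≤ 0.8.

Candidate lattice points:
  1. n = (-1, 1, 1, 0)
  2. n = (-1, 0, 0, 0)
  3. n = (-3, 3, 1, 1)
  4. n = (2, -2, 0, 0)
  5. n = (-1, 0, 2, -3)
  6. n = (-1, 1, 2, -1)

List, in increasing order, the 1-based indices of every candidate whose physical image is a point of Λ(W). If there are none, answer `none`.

none

Internal map: ζ^{3j} for j=0..3 gives (1,0), (−√2/2,√2/2), (0,−1), (√2/2,√2/2).
#1 (-1, 1, 1, 0): internal (-1.7071, -0.2929); octagon support 1.7071 vs apothem 0.8 → ∉ W
#2 (-1, 0, 0, 0): internal (-1.0000, 0.0000); octagon support 1.0000 vs apothem 0.8 → ∉ W
#3 (-3, 3, 1, 1): internal (-4.4142, 1.8284); octagon support 4.4142 vs apothem 0.8 → ∉ W
#4 (2, -2, 0, 0): internal (3.4142, -1.4142); octagon support 3.4142 vs apothem 0.8 → ∉ W
#5 (-1, 0, 2, -3): internal (-3.1213, -4.1213); octagon support 5.1213 vs apothem 0.8 → ∉ W
#6 (-1, 1, 2, -1): internal (-2.4142, -2.0000); octagon support 3.1213 vs apothem 0.8 → ∉ W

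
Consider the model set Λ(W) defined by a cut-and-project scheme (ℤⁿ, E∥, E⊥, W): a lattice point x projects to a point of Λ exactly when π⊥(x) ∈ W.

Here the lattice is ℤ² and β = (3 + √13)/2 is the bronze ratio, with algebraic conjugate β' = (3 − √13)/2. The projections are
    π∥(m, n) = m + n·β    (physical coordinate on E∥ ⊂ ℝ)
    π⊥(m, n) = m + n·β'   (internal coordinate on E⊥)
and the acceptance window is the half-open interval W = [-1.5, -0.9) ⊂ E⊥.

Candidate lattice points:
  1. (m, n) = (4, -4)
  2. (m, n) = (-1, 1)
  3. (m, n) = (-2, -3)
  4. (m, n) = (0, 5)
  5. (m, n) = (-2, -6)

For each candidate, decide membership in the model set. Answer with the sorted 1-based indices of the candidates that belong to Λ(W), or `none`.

Numerically β ≈ 3.30278 and β' = −1/β ≈ -0.30278.
[1] lift (4,-4): star map gives 5.21110; window check -1.5 ≤ 5.21110 < -0.9 is false → out
[2] lift (-1,1): star map gives -1.30278; window check -1.5 ≤ -1.30278 < -0.9 is true → IN Λ
[3] lift (-2,-3): star map gives -1.09167; window check -1.5 ≤ -1.09167 < -0.9 is true → IN Λ
[4] lift (0,5): star map gives -1.51388; window check -1.5 ≤ -1.51388 < -0.9 is false → out
[5] lift (-2,-6): star map gives -0.18335; window check -1.5 ≤ -0.18335 < -0.9 is false → out

2, 3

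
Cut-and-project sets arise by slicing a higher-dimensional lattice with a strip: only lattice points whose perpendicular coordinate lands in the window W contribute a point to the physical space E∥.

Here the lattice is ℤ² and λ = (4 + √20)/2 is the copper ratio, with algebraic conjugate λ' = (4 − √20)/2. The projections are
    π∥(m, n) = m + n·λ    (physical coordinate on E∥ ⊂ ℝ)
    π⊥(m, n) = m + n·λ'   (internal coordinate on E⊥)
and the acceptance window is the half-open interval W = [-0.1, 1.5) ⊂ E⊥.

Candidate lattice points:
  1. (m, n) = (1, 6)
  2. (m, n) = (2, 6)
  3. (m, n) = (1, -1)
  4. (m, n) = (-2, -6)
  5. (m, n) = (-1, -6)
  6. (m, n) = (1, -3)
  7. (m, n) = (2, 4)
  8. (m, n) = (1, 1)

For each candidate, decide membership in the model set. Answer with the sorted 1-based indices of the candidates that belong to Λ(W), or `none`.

λ' = (4−√20)/2 ≈ -0.23607.
candidate 1: (m,n)=(1,6) → π∥ = 1+6·λ ≈ 26.41641, π⊥ = 1+6·λ' ≈ -0.41641 ∉ [-0.1, 1.5) ⇒ out
candidate 2: (m,n)=(2,6) → π∥ = 2+6·λ ≈ 27.41641, π⊥ = 2+6·λ' ≈ 0.58359 ∈ [-0.1, 1.5) ⇒ IN Λ
candidate 3: (m,n)=(1,-1) → π∥ = 1-1·λ ≈ -3.23607, π⊥ = 1-1·λ' ≈ 1.23607 ∈ [-0.1, 1.5) ⇒ IN Λ
candidate 4: (m,n)=(-2,-6) → π∥ = -2-6·λ ≈ -27.41641, π⊥ = -2-6·λ' ≈ -0.58359 ∉ [-0.1, 1.5) ⇒ out
candidate 5: (m,n)=(-1,-6) → π∥ = -1-6·λ ≈ -26.41641, π⊥ = -1-6·λ' ≈ 0.41641 ∈ [-0.1, 1.5) ⇒ IN Λ
candidate 6: (m,n)=(1,-3) → π∥ = 1-3·λ ≈ -11.70820, π⊥ = 1-3·λ' ≈ 1.70820 ∉ [-0.1, 1.5) ⇒ out
candidate 7: (m,n)=(2,4) → π∥ = 2+4·λ ≈ 18.94427, π⊥ = 2+4·λ' ≈ 1.05573 ∈ [-0.1, 1.5) ⇒ IN Λ
candidate 8: (m,n)=(1,1) → π∥ = 1+1·λ ≈ 5.23607, π⊥ = 1+1·λ' ≈ 0.76393 ∈ [-0.1, 1.5) ⇒ IN Λ

2, 3, 5, 7, 8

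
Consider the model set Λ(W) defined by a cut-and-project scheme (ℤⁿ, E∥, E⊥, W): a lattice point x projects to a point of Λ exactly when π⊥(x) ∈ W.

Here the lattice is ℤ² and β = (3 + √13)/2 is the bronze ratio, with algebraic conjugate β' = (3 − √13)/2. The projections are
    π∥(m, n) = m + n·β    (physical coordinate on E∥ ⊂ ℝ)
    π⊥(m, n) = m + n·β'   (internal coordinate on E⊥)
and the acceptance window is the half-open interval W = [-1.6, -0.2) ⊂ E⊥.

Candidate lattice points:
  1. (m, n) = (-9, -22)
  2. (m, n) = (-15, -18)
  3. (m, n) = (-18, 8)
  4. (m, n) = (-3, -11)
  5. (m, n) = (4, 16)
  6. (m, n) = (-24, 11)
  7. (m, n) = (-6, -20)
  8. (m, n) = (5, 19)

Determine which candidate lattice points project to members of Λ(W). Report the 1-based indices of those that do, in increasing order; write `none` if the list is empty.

5, 8

β' = (3−√13)/2 ≈ -0.30278.
[1] lift (-9,-22): star map gives -2.33894; window check -1.6 ≤ -2.33894 < -0.2 is false → out
[2] lift (-15,-18): star map gives -9.55004; window check -1.6 ≤ -9.55004 < -0.2 is false → out
[3] lift (-18,8): star map gives -20.42221; window check -1.6 ≤ -20.42221 < -0.2 is false → out
[4] lift (-3,-11): star map gives 0.33053; window check -1.6 ≤ 0.33053 < -0.2 is false → out
[5] lift (4,16): star map gives -0.84441; window check -1.6 ≤ -0.84441 < -0.2 is true → IN Λ
[6] lift (-24,11): star map gives -27.33053; window check -1.6 ≤ -27.33053 < -0.2 is false → out
[7] lift (-6,-20): star map gives 0.05551; window check -1.6 ≤ 0.05551 < -0.2 is false → out
[8] lift (5,19): star map gives -0.75274; window check -1.6 ≤ -0.75274 < -0.2 is true → IN Λ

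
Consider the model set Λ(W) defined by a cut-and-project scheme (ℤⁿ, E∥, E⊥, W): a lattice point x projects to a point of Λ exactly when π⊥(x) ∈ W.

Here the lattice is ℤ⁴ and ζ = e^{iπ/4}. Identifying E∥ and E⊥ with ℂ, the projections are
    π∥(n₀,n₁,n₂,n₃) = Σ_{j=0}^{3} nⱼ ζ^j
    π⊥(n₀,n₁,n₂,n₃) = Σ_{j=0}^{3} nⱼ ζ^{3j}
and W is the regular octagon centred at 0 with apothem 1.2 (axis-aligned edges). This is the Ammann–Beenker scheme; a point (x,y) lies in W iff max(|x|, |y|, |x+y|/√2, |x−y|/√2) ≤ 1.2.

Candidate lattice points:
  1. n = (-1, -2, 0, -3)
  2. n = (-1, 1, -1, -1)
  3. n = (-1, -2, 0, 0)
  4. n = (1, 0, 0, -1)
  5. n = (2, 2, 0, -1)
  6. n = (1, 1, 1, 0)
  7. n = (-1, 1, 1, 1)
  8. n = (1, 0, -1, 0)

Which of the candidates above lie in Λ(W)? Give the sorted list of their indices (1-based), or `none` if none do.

4, 5, 6, 7

With ζ = e^{iπ/4} the internal vectors are ζ^0,ζ^3,ζ^6,ζ^9.
#1 (-1, -2, 0, -3): internal (-1.707107, -3.535534); octagon support 3.707107 vs apothem 1.2 → ∉ W
#2 (-1, 1, -1, -1): internal (-2.414214, 1.000000); octagon support 2.414214 vs apothem 1.2 → ∉ W
#3 (-1, -2, 0, 0): internal (0.414214, -1.414214); octagon support 1.414214 vs apothem 1.2 → ∉ W
#4 (1, 0, 0, -1): internal (0.292893, -0.707107); octagon support 0.707107 vs apothem 1.2 → ∈ W
#5 (2, 2, 0, -1): internal (-0.121320, 0.707107); octagon support 0.707107 vs apothem 1.2 → ∈ W
#6 (1, 1, 1, 0): internal (0.292893, -0.292893); octagon support 0.414214 vs apothem 1.2 → ∈ W
#7 (-1, 1, 1, 1): internal (-1.000000, 0.414214); octagon support 1.000000 vs apothem 1.2 → ∈ W
#8 (1, 0, -1, 0): internal (1.000000, 1.000000); octagon support 1.414214 vs apothem 1.2 → ∉ W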